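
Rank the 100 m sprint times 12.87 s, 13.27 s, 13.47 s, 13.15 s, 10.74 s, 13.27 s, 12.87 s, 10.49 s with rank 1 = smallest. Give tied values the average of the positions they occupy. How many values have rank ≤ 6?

5

Sorted (ascending): 10.49, 10.74, 12.87, 12.87, 13.15, 13.27, 13.27, 13.47
The 2 values of 12.87 occupy positions 3–4 → average rank (3+4)/2 = 3.5.
The 2 values of 13.27 occupy positions 6–7 → average rank (6+7)/2 = 6.5.
Ranks ≤ 6: {1, 2, 3.5, 3.5, 5} → 5 values.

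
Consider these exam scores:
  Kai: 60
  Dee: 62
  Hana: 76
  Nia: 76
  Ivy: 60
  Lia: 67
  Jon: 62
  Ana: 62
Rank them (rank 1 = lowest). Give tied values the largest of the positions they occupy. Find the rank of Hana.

8

Sorted (ascending): 60, 60, 62, 62, 62, 67, 76, 76
The 2 values of 60 occupy positions 1–2 → each gets rank 2.
The 3 values of 62 occupy positions 3–5 → each gets rank 5.
The 2 values of 76 occupy positions 7–8 → each gets rank 8.
Hana has value 76 → rank 8.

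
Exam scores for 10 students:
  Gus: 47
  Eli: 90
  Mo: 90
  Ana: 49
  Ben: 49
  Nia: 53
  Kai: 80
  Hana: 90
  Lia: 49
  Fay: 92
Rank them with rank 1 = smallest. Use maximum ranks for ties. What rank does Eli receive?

9

Sorted (ascending): 47, 49, 49, 49, 53, 80, 90, 90, 90, 92
The 3 values of 49 occupy positions 2–4 → each gets rank 4.
The 3 values of 90 occupy positions 7–9 → each gets rank 9.
Eli has value 90 → rank 9.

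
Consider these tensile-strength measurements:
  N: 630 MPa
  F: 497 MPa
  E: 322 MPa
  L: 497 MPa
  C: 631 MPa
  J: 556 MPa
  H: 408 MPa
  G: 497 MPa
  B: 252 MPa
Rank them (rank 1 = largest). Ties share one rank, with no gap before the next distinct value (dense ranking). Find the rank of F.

Sorted (descending): 631, 630, 556, 497, 497, 497, 408, 322, 252
The 3 values of 497 share dense rank 4.
Remaining distinct values take the next consecutive integers.
F has value 497 MPa → rank 4.

4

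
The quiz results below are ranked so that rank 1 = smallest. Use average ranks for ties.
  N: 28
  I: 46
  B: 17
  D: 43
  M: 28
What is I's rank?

Sorted (ascending): 17, 28, 28, 43, 46
The 2 values of 28 occupy positions 2–3 → average rank (2+3)/2 = 2.5.
I has value 46 → rank 5.

5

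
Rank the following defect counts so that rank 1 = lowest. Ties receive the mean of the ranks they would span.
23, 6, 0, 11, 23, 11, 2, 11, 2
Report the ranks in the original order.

Sorted (ascending): 0, 2, 2, 6, 11, 11, 11, 23, 23
The 2 values of 2 occupy positions 2–3 → average rank (2+3)/2 = 2.5.
The 3 values of 11 occupy positions 5–7 → average rank 6.
The 2 values of 23 occupy positions 8–9 → average rank (8+9)/2 = 8.5.

8.5, 4, 1, 6, 8.5, 6, 2.5, 6, 2.5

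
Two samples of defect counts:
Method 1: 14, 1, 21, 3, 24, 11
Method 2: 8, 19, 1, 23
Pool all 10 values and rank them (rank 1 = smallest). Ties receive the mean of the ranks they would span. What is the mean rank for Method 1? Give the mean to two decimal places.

Sorted (ascending): 1, 1, 3, 8, 11, 14, 19, 21, 23, 24
The 2 values of 1 occupy positions 1–2 → average rank (1+2)/2 = 1.5.
Method 1 values → pooled ranks: 14→6, 1→1.5, 21→8, 3→3, 24→10, 11→5
Mean rank = (6 + 1.5 + 8 + 3 + 10 + 5) / 6 = 5.58

5.58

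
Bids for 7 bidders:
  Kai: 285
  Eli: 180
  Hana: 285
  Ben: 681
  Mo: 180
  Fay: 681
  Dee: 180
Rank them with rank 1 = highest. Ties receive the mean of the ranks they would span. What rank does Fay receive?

Sorted (descending): 681, 681, 285, 285, 180, 180, 180
The 2 values of 681 occupy positions 1–2 → average rank (1+2)/2 = 1.5.
The 2 values of 285 occupy positions 3–4 → average rank (3+4)/2 = 3.5.
The 3 values of 180 occupy positions 5–7 → average rank 6.
Fay has value 681 → rank 1.5.

1.5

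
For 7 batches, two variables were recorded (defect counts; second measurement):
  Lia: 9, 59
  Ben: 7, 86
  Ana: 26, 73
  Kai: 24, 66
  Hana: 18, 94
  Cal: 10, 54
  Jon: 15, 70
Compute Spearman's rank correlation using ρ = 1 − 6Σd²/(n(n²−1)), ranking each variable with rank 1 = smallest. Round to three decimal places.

Ranks of variable 1: 2, 1, 7, 6, 5, 3, 4
Ranks of variable 2: 2, 6, 5, 3, 7, 1, 4
d = r₁ − r₂: 0, -5, 2, 3, -2, 2, 0
d²: 0, 25, 4, 9, 4, 4, 0; Σd² = 46
ρ = 1 − 6·46/(7·48) = 1 − 276/336 = 0.179

0.179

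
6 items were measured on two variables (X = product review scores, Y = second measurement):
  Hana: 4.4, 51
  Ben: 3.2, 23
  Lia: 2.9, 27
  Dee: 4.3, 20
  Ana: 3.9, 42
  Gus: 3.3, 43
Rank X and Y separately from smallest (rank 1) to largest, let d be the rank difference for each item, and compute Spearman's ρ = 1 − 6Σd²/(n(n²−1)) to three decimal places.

0.314

Ranks of variable 1: 6, 2, 1, 5, 4, 3
Ranks of variable 2: 6, 2, 3, 1, 4, 5
d = r₁ − r₂: 0, 0, -2, 4, 0, -2
d²: 0, 0, 4, 16, 0, 4; Σd² = 24
ρ = 1 − 6·24/(6·35) = 1 − 144/210 = 0.314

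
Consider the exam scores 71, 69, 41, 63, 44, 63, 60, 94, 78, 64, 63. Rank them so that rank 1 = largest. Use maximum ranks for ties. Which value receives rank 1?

Sorted (descending): 94, 78, 71, 69, 64, 63, 63, 63, 60, 44, 41
The 3 values of 63 occupy positions 6–8 → each gets rank 8.
Rank 1 → value 94.

94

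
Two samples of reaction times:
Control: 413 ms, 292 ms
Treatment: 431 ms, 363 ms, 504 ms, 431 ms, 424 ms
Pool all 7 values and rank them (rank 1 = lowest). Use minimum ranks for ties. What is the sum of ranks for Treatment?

Sorted (ascending): 292, 363, 413, 424, 431, 431, 504
The 2 values of 431 occupy positions 5–6 → each gets rank 5.
Treatment values → pooled ranks: 431→5, 363→2, 504→7, 431→5, 424→4
Rank sum = 5 + 2 + 7 + 5 + 4 = 23

23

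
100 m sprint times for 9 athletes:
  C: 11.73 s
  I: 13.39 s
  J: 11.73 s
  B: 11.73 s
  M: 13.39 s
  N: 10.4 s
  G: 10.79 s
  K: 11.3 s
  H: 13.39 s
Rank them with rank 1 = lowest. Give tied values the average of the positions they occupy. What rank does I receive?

Sorted (ascending): 10.4, 10.79, 11.3, 11.73, 11.73, 11.73, 13.39, 13.39, 13.39
The 3 values of 11.73 occupy positions 4–6 → average rank 5.
The 3 values of 13.39 occupy positions 7–9 → average rank 8.
I has value 13.39 s → rank 8.

8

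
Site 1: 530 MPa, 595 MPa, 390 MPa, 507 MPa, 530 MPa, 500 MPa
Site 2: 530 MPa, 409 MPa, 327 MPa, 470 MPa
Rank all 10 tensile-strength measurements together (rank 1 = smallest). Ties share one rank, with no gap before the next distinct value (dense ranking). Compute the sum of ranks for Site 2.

15

Sorted (ascending): 327, 390, 409, 470, 500, 507, 530, 530, 530, 595
The 3 values of 530 share dense rank 7.
Remaining distinct values take the next consecutive integers.
Site 2 values → pooled ranks: 530→7, 409→3, 327→1, 470→4
Rank sum = 7 + 3 + 1 + 4 = 15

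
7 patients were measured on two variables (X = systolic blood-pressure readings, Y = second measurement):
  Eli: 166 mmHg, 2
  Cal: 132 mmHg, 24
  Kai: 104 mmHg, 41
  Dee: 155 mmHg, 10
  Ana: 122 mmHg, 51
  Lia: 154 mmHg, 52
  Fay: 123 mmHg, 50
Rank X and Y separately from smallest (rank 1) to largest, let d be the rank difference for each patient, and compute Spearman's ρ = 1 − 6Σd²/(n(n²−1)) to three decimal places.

Ranks of variable 1: 7, 4, 1, 6, 2, 5, 3
Ranks of variable 2: 1, 3, 4, 2, 6, 7, 5
d = r₁ − r₂: 6, 1, -3, 4, -4, -2, -2
d²: 36, 1, 9, 16, 16, 4, 4; Σd² = 86
ρ = 1 − 6·86/(7·48) = 1 − 516/336 = -0.536

-0.536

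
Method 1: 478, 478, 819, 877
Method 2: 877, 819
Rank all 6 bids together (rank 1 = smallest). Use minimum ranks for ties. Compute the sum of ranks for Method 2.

Sorted (ascending): 478, 478, 819, 819, 877, 877
The 2 values of 478 occupy positions 1–2 → each gets rank 1.
The 2 values of 819 occupy positions 3–4 → each gets rank 3.
The 2 values of 877 occupy positions 5–6 → each gets rank 5.
Method 2 values → pooled ranks: 877→5, 819→3
Rank sum = 5 + 3 = 8

8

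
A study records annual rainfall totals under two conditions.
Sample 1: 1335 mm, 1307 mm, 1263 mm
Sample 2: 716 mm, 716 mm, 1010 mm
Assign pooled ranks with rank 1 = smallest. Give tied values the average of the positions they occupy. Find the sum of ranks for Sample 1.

Sorted (ascending): 716, 716, 1010, 1263, 1307, 1335
The 2 values of 716 occupy positions 1–2 → average rank (1+2)/2 = 1.5.
Sample 1 values → pooled ranks: 1335→6, 1307→5, 1263→4
Rank sum = 6 + 5 + 4 = 15

15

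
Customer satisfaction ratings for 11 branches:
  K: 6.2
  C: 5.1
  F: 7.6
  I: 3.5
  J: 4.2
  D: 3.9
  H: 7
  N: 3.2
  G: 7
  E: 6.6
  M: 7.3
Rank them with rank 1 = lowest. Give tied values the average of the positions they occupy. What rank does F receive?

Sorted (ascending): 3.2, 3.5, 3.9, 4.2, 5.1, 6.2, 6.6, 7, 7, 7.3, 7.6
The 2 values of 7 occupy positions 8–9 → average rank (8+9)/2 = 8.5.
F has value 7.6 → rank 11.

11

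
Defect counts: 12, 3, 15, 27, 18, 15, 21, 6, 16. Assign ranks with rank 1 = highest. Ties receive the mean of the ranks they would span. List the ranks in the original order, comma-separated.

7, 9, 5.5, 1, 3, 5.5, 2, 8, 4

Sorted (descending): 27, 21, 18, 16, 15, 15, 12, 6, 3
The 2 values of 15 occupy positions 5–6 → average rank (5+6)/2 = 5.5.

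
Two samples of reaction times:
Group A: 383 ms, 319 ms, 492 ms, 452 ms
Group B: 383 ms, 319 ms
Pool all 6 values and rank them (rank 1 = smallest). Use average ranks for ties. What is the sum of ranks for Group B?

Sorted (ascending): 319, 319, 383, 383, 452, 492
The 2 values of 319 occupy positions 1–2 → average rank (1+2)/2 = 1.5.
The 2 values of 383 occupy positions 3–4 → average rank (3+4)/2 = 3.5.
Group B values → pooled ranks: 383→3.5, 319→1.5
Rank sum = 3.5 + 1.5 = 5

5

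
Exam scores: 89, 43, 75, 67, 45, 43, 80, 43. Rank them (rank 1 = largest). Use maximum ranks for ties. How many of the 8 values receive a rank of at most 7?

5

Sorted (descending): 89, 80, 75, 67, 45, 43, 43, 43
The 3 values of 43 occupy positions 6–8 → each gets rank 8.
Ranks ≤ 7: {1, 2, 3, 4, 5} → 5 values.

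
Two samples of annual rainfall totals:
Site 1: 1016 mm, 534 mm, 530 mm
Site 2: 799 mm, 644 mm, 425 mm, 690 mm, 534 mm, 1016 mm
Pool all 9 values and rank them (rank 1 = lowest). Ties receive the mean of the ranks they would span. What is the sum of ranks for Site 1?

14

Sorted (ascending): 425, 530, 534, 534, 644, 690, 799, 1016, 1016
The 2 values of 534 occupy positions 3–4 → average rank (3+4)/2 = 3.5.
The 2 values of 1016 occupy positions 8–9 → average rank (8+9)/2 = 8.5.
Site 1 values → pooled ranks: 1016→8.5, 534→3.5, 530→2
Rank sum = 8.5 + 3.5 + 2 = 14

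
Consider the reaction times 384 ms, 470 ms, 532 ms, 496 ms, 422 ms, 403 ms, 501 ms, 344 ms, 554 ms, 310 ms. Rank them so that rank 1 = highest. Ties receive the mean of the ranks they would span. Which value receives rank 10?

Sorted (descending): 554, 532, 501, 496, 470, 422, 403, 384, 344, 310
No ties — each value takes its position as its rank.
Rank 10 → value 310.

310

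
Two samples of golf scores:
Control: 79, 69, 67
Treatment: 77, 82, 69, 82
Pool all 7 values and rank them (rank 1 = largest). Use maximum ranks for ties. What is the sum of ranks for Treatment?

Sorted (descending): 82, 82, 79, 77, 69, 69, 67
The 2 values of 82 occupy positions 1–2 → each gets rank 2.
The 2 values of 69 occupy positions 5–6 → each gets rank 6.
Treatment values → pooled ranks: 77→4, 82→2, 69→6, 82→2
Rank sum = 4 + 2 + 6 + 2 = 14

14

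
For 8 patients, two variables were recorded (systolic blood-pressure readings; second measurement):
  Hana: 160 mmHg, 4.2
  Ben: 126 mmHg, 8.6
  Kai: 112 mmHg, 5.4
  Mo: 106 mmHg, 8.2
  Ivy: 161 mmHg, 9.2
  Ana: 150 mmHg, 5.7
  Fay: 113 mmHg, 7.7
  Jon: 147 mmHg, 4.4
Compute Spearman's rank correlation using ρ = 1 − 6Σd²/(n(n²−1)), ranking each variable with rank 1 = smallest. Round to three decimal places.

Ranks of variable 1: 7, 4, 2, 1, 8, 6, 3, 5
Ranks of variable 2: 1, 7, 3, 6, 8, 4, 5, 2
d = r₁ − r₂: 6, -3, -1, -5, 0, 2, -2, 3
d²: 36, 9, 1, 25, 0, 4, 4, 9; Σd² = 88
ρ = 1 − 6·88/(8·63) = 1 − 528/504 = -0.048

-0.048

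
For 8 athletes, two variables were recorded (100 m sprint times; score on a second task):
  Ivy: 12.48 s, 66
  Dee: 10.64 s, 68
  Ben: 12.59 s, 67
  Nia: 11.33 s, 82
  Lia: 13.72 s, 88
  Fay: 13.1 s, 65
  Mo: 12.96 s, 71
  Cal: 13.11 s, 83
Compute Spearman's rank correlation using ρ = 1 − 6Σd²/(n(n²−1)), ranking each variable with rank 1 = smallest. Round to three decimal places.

0.381

Ranks of variable 1: 3, 1, 4, 2, 8, 6, 5, 7
Ranks of variable 2: 2, 4, 3, 6, 8, 1, 5, 7
d = r₁ − r₂: 1, -3, 1, -4, 0, 5, 0, 0
d²: 1, 9, 1, 16, 0, 25, 0, 0; Σd² = 52
ρ = 1 − 6·52/(8·63) = 1 − 312/504 = 0.381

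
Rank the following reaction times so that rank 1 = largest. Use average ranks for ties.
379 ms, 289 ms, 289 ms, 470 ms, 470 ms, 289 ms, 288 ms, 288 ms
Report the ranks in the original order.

3, 5, 5, 1.5, 1.5, 5, 7.5, 7.5

Sorted (descending): 470, 470, 379, 289, 289, 289, 288, 288
The 2 values of 470 occupy positions 1–2 → average rank (1+2)/2 = 1.5.
The 3 values of 289 occupy positions 4–6 → average rank 5.
The 2 values of 288 occupy positions 7–8 → average rank (7+8)/2 = 7.5.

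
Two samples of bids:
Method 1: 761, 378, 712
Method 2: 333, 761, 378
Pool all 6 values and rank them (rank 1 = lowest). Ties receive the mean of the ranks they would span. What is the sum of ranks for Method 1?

12

Sorted (ascending): 333, 378, 378, 712, 761, 761
The 2 values of 378 occupy positions 2–3 → average rank (2+3)/2 = 2.5.
The 2 values of 761 occupy positions 5–6 → average rank (5+6)/2 = 5.5.
Method 1 values → pooled ranks: 761→5.5, 378→2.5, 712→4
Rank sum = 5.5 + 2.5 + 4 = 12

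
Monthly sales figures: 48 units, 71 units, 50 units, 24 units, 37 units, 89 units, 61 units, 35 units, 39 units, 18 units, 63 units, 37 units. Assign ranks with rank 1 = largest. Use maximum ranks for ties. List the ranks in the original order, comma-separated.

6, 2, 5, 11, 9, 1, 4, 10, 7, 12, 3, 9

Sorted (descending): 89, 71, 63, 61, 50, 48, 39, 37, 37, 35, 24, 18
The 2 values of 37 occupy positions 8–9 → each gets rank 9.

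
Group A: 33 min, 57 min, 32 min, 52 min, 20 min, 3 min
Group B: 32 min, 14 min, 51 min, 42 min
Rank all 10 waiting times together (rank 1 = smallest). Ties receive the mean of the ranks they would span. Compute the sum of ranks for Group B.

Sorted (ascending): 3, 14, 20, 32, 32, 33, 42, 51, 52, 57
The 2 values of 32 occupy positions 4–5 → average rank (4+5)/2 = 4.5.
Group B values → pooled ranks: 32→4.5, 14→2, 51→8, 42→7
Rank sum = 4.5 + 2 + 8 + 7 = 21.5

21.5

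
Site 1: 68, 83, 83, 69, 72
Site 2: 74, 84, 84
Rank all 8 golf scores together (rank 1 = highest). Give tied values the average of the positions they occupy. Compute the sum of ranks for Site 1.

28

Sorted (descending): 84, 84, 83, 83, 74, 72, 69, 68
The 2 values of 84 occupy positions 1–2 → average rank (1+2)/2 = 1.5.
The 2 values of 83 occupy positions 3–4 → average rank (3+4)/2 = 3.5.
Site 1 values → pooled ranks: 68→8, 83→3.5, 83→3.5, 69→7, 72→6
Rank sum = 8 + 3.5 + 3.5 + 7 + 6 = 28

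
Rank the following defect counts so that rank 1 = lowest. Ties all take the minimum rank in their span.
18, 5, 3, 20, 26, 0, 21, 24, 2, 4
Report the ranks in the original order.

6, 5, 3, 7, 10, 1, 8, 9, 2, 4

Sorted (ascending): 0, 2, 3, 4, 5, 18, 20, 21, 24, 26
No ties — each value takes its position as its rank.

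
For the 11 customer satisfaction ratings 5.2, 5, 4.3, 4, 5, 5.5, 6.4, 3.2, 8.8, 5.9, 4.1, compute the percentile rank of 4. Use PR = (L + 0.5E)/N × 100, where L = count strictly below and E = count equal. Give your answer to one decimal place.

N = 11.
Strictly below 4: 1. Equal to 4: 1.
PR = (1 + 0.5·1)/11 × 100 = 13.6

13.6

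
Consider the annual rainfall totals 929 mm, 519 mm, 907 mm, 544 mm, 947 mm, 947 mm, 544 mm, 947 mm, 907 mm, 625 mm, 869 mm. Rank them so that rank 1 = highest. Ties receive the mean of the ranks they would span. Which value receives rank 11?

519

Sorted (descending): 947, 947, 947, 929, 907, 907, 869, 625, 544, 544, 519
The 3 values of 947 occupy positions 1–3 → average rank 2.
The 2 values of 907 occupy positions 5–6 → average rank (5+6)/2 = 5.5.
The 2 values of 544 occupy positions 9–10 → average rank (9+10)/2 = 9.5.
Rank 11 → value 519.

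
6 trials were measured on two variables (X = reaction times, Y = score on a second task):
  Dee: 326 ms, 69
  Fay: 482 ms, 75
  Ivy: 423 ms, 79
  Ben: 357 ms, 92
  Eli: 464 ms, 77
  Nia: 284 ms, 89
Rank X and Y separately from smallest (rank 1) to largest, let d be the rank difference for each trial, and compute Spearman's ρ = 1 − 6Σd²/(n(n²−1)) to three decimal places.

Ranks of variable 1: 2, 6, 4, 3, 5, 1
Ranks of variable 2: 1, 2, 4, 6, 3, 5
d = r₁ − r₂: 1, 4, 0, -3, 2, -4
d²: 1, 16, 0, 9, 4, 16; Σd² = 46
ρ = 1 − 6·46/(6·35) = 1 − 276/210 = -0.314

-0.314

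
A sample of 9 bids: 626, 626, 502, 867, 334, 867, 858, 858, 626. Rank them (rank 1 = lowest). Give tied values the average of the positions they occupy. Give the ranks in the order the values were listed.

Sorted (ascending): 334, 502, 626, 626, 626, 858, 858, 867, 867
The 3 values of 626 occupy positions 3–5 → average rank 4.
The 2 values of 858 occupy positions 6–7 → average rank (6+7)/2 = 6.5.
The 2 values of 867 occupy positions 8–9 → average rank (8+9)/2 = 8.5.

4, 4, 2, 8.5, 1, 8.5, 6.5, 6.5, 4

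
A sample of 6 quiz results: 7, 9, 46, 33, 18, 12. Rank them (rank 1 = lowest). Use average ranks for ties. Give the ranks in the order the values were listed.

1, 2, 6, 5, 4, 3

Sorted (ascending): 7, 9, 12, 18, 33, 46
No ties — each value takes its position as its rank.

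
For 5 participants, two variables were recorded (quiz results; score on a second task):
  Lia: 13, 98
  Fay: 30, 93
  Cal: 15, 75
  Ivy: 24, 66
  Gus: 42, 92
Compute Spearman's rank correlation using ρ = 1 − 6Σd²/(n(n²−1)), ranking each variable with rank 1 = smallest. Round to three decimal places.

Ranks of variable 1: 1, 4, 2, 3, 5
Ranks of variable 2: 5, 4, 2, 1, 3
d = r₁ − r₂: -4, 0, 0, 2, 2
d²: 16, 0, 0, 4, 4; Σd² = 24
ρ = 1 − 6·24/(5·24) = 1 − 144/120 = -0.200

-0.200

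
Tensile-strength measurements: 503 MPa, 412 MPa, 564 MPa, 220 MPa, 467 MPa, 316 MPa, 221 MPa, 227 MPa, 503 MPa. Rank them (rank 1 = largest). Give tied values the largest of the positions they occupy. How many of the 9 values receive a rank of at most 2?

1

Sorted (descending): 564, 503, 503, 467, 412, 316, 227, 221, 220
The 2 values of 503 occupy positions 2–3 → each gets rank 3.
Ranks ≤ 2: {1} → 1 value.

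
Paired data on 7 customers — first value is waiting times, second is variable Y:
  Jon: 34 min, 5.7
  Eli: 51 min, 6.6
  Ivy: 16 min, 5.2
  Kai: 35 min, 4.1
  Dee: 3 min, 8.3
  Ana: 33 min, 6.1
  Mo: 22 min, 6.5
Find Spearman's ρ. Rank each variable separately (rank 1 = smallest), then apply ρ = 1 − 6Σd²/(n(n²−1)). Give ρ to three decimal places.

Ranks of variable 1: 5, 7, 2, 6, 1, 4, 3
Ranks of variable 2: 3, 6, 2, 1, 7, 4, 5
d = r₁ − r₂: 2, 1, 0, 5, -6, 0, -2
d²: 4, 1, 0, 25, 36, 0, 4; Σd² = 70
ρ = 1 − 6·70/(7·48) = 1 − 420/336 = -0.250

-0.250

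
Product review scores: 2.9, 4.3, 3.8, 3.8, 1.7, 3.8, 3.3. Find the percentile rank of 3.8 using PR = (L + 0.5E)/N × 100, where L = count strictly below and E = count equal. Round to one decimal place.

N = 7.
Strictly below 3.8: 3. Equal to 3.8: 3.
PR = (3 + 0.5·3)/7 × 100 = 64.3

64.3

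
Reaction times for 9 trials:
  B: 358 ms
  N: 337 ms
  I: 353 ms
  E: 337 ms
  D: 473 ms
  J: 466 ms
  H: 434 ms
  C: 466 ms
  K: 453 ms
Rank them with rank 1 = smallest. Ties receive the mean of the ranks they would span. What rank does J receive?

7.5

Sorted (ascending): 337, 337, 353, 358, 434, 453, 466, 466, 473
The 2 values of 337 occupy positions 1–2 → average rank (1+2)/2 = 1.5.
The 2 values of 466 occupy positions 7–8 → average rank (7+8)/2 = 7.5.
J has value 466 ms → rank 7.5.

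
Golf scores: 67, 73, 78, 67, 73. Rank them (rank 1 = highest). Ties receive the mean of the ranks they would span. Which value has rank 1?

Sorted (descending): 78, 73, 73, 67, 67
The 2 values of 73 occupy positions 2–3 → average rank (2+3)/2 = 2.5.
The 2 values of 67 occupy positions 4–5 → average rank (4+5)/2 = 4.5.
Rank 1 → value 78.

78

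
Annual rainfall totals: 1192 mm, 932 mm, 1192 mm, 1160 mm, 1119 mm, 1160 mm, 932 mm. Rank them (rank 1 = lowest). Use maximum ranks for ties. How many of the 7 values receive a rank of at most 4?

3

Sorted (ascending): 932, 932, 1119, 1160, 1160, 1192, 1192
The 2 values of 932 occupy positions 1–2 → each gets rank 2.
The 2 values of 1160 occupy positions 4–5 → each gets rank 5.
The 2 values of 1192 occupy positions 6–7 → each gets rank 7.
Ranks ≤ 4: {2, 2, 3} → 3 values.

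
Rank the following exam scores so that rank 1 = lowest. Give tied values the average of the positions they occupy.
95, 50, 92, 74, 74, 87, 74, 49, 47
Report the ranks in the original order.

Sorted (ascending): 47, 49, 50, 74, 74, 74, 87, 92, 95
The 3 values of 74 occupy positions 4–6 → average rank 5.

9, 3, 8, 5, 5, 7, 5, 2, 1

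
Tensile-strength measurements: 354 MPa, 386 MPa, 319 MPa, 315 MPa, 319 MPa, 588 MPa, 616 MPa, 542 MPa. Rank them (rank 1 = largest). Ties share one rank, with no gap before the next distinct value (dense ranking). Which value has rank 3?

Sorted (descending): 616, 588, 542, 386, 354, 319, 319, 315
The 2 values of 319 share dense rank 6.
Remaining distinct values take the next consecutive integers.
Rank 3 → value 542.

542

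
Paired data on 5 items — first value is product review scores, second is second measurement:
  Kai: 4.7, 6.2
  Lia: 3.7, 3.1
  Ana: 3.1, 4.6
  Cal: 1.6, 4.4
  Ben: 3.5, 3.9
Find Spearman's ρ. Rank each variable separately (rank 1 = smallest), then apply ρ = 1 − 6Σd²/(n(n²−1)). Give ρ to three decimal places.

Ranks of variable 1: 5, 4, 2, 1, 3
Ranks of variable 2: 5, 1, 4, 3, 2
d = r₁ − r₂: 0, 3, -2, -2, 1
d²: 0, 9, 4, 4, 1; Σd² = 18
ρ = 1 − 6·18/(5·24) = 1 − 108/120 = 0.100

0.100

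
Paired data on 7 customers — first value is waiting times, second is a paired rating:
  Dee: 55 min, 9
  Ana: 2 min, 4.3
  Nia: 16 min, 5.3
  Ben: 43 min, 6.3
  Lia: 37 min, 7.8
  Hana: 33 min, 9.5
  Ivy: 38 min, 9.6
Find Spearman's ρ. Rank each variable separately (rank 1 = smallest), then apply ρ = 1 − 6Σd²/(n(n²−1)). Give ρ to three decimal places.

Ranks of variable 1: 7, 1, 2, 6, 4, 3, 5
Ranks of variable 2: 5, 1, 2, 3, 4, 6, 7
d = r₁ − r₂: 2, 0, 0, 3, 0, -3, -2
d²: 4, 0, 0, 9, 0, 9, 4; Σd² = 26
ρ = 1 − 6·26/(7·48) = 1 − 156/336 = 0.536

0.536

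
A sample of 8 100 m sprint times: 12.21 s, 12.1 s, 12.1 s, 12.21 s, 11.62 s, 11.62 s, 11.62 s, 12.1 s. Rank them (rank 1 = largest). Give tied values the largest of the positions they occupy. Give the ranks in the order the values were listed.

Sorted (descending): 12.21, 12.21, 12.1, 12.1, 12.1, 11.62, 11.62, 11.62
The 2 values of 12.21 occupy positions 1–2 → each gets rank 2.
The 3 values of 12.1 occupy positions 3–5 → each gets rank 5.
The 3 values of 11.62 occupy positions 6–8 → each gets rank 8.

2, 5, 5, 2, 8, 8, 8, 5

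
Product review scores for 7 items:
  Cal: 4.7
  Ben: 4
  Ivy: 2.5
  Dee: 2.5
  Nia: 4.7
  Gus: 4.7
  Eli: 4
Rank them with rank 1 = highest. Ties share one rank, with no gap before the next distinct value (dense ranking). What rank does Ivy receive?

3

Sorted (descending): 4.7, 4.7, 4.7, 4, 4, 2.5, 2.5
The 3 values of 4.7 share dense rank 1.
The 2 values of 4 share dense rank 2.
The 2 values of 2.5 share dense rank 3.
Ivy has value 2.5 → rank 3.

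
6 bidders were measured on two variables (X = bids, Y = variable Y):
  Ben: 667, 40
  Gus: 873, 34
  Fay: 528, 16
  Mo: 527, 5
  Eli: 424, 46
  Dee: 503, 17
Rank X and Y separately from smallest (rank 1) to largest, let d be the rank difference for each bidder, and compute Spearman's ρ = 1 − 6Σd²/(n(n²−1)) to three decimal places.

Ranks of variable 1: 5, 6, 4, 3, 1, 2
Ranks of variable 2: 5, 4, 2, 1, 6, 3
d = r₁ − r₂: 0, 2, 2, 2, -5, -1
d²: 0, 4, 4, 4, 25, 1; Σd² = 38
ρ = 1 − 6·38/(6·35) = 1 − 228/210 = -0.086

-0.086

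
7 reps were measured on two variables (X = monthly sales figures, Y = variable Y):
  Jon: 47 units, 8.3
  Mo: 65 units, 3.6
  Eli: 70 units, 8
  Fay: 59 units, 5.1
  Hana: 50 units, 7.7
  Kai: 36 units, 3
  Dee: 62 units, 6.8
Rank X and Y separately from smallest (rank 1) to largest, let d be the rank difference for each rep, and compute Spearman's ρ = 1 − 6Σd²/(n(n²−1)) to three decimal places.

0.143

Ranks of variable 1: 2, 6, 7, 4, 3, 1, 5
Ranks of variable 2: 7, 2, 6, 3, 5, 1, 4
d = r₁ − r₂: -5, 4, 1, 1, -2, 0, 1
d²: 25, 16, 1, 1, 4, 0, 1; Σd² = 48
ρ = 1 − 6·48/(7·48) = 1 − 288/336 = 0.143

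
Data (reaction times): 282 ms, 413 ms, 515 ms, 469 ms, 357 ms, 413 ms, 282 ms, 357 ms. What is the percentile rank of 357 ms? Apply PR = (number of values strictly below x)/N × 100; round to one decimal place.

25.0

N = 8.
Strictly below 357: 2. Equal to 357: 2.
PR = 2/8 × 100 = 25.0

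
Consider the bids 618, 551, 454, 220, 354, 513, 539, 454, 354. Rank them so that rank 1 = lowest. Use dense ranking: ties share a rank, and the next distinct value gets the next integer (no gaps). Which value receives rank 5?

Sorted (ascending): 220, 354, 354, 454, 454, 513, 539, 551, 618
The 2 values of 354 share dense rank 2.
The 2 values of 454 share dense rank 3.
Remaining distinct values take the next consecutive integers.
Rank 5 → value 539.

539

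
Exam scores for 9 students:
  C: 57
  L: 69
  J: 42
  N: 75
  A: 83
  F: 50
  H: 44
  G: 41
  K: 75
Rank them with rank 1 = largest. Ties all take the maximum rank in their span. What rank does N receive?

3

Sorted (descending): 83, 75, 75, 69, 57, 50, 44, 42, 41
The 2 values of 75 occupy positions 2–3 → each gets rank 3.
N has value 75 → rank 3.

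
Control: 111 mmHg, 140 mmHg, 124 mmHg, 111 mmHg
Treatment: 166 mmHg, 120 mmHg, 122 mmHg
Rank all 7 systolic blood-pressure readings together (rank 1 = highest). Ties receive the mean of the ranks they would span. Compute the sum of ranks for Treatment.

10

Sorted (descending): 166, 140, 124, 122, 120, 111, 111
The 2 values of 111 occupy positions 6–7 → average rank (6+7)/2 = 6.5.
Treatment values → pooled ranks: 166→1, 120→5, 122→4
Rank sum = 1 + 5 + 4 = 10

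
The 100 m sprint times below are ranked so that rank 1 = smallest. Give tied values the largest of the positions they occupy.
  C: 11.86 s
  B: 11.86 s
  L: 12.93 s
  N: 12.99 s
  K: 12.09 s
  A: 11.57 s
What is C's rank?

3

Sorted (ascending): 11.57, 11.86, 11.86, 12.09, 12.93, 12.99
The 2 values of 11.86 occupy positions 2–3 → each gets rank 3.
C has value 11.86 s → rank 3.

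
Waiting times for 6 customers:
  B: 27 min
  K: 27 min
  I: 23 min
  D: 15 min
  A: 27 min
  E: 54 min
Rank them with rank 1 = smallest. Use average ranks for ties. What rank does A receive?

4

Sorted (ascending): 15, 23, 27, 27, 27, 54
The 3 values of 27 occupy positions 3–5 → average rank 4.
A has value 27 min → rank 4.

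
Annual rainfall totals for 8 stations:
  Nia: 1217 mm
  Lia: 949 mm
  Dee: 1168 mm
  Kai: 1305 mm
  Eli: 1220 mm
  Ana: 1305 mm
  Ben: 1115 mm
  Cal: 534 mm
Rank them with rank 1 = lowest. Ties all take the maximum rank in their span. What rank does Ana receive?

Sorted (ascending): 534, 949, 1115, 1168, 1217, 1220, 1305, 1305
The 2 values of 1305 occupy positions 7–8 → each gets rank 8.
Ana has value 1305 mm → rank 8.

8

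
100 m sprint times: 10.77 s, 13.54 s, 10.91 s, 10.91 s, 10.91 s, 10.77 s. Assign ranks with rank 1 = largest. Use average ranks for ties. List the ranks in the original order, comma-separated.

5.5, 1, 3, 3, 3, 5.5

Sorted (descending): 13.54, 10.91, 10.91, 10.91, 10.77, 10.77
The 3 values of 10.91 occupy positions 2–4 → average rank 3.
The 2 values of 10.77 occupy positions 5–6 → average rank (5+6)/2 = 5.5.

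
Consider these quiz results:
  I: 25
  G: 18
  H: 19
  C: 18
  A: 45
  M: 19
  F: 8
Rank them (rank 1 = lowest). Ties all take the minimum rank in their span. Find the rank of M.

Sorted (ascending): 8, 18, 18, 19, 19, 25, 45
The 2 values of 18 occupy positions 2–3 → each gets rank 2.
The 2 values of 19 occupy positions 4–5 → each gets rank 4.
M has value 19 → rank 4.

4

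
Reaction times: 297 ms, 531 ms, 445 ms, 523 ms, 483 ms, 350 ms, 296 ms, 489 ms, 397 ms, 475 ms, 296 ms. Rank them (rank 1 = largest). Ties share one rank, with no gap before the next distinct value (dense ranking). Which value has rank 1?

Sorted (descending): 531, 523, 489, 483, 475, 445, 397, 350, 297, 296, 296
The 2 values of 296 share dense rank 10.
Remaining distinct values take the next consecutive integers.
Rank 1 → value 531.

531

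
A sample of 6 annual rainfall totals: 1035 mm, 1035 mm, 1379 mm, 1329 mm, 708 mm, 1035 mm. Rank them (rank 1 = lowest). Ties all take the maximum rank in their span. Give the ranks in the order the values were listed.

4, 4, 6, 5, 1, 4

Sorted (ascending): 708, 1035, 1035, 1035, 1329, 1379
The 3 values of 1035 occupy positions 2–4 → each gets rank 4.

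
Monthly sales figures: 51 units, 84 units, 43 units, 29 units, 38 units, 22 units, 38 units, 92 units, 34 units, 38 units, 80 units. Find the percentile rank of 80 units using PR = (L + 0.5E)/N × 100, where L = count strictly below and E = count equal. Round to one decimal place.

77.3

N = 11.
Strictly below 80: 8. Equal to 80: 1.
PR = (8 + 0.5·1)/11 × 100 = 77.3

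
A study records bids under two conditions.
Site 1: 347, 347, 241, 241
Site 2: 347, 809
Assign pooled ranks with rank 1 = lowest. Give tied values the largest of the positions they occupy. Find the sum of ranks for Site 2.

11

Sorted (ascending): 241, 241, 347, 347, 347, 809
The 2 values of 241 occupy positions 1–2 → each gets rank 2.
The 3 values of 347 occupy positions 3–5 → each gets rank 5.
Site 2 values → pooled ranks: 347→5, 809→6
Rank sum = 5 + 6 = 11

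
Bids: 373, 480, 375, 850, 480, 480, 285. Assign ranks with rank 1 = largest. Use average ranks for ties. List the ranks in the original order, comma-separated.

Sorted (descending): 850, 480, 480, 480, 375, 373, 285
The 3 values of 480 occupy positions 2–4 → average rank 3.

6, 3, 5, 1, 3, 3, 7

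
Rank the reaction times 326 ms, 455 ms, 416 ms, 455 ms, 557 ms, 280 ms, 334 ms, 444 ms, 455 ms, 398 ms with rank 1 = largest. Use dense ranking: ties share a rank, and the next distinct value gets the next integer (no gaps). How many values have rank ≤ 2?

Sorted (descending): 557, 455, 455, 455, 444, 416, 398, 334, 326, 280
The 3 values of 455 share dense rank 2.
Remaining distinct values take the next consecutive integers.
Ranks ≤ 2: {1, 2, 2, 2} → 4 values.

4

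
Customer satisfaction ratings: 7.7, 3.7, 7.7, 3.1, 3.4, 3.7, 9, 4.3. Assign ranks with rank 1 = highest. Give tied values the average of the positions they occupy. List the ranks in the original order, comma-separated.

2.5, 5.5, 2.5, 8, 7, 5.5, 1, 4

Sorted (descending): 9, 7.7, 7.7, 4.3, 3.7, 3.7, 3.4, 3.1
The 2 values of 7.7 occupy positions 2–3 → average rank (2+3)/2 = 2.5.
The 2 values of 3.7 occupy positions 5–6 → average rank (5+6)/2 = 5.5.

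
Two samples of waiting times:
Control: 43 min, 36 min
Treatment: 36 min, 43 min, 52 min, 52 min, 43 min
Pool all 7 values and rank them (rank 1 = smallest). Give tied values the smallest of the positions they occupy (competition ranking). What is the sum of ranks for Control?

4

Sorted (ascending): 36, 36, 43, 43, 43, 52, 52
The 2 values of 36 occupy positions 1–2 → each gets rank 1.
The 3 values of 43 occupy positions 3–5 → each gets rank 3.
The 2 values of 52 occupy positions 6–7 → each gets rank 6.
Control values → pooled ranks: 43→3, 36→1
Rank sum = 3 + 1 = 4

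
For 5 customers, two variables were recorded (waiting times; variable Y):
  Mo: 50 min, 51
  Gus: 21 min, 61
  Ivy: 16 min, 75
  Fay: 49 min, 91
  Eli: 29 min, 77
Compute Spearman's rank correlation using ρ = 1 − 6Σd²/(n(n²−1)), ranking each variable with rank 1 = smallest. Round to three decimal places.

Ranks of variable 1: 5, 2, 1, 4, 3
Ranks of variable 2: 1, 2, 3, 5, 4
d = r₁ − r₂: 4, 0, -2, -1, -1
d²: 16, 0, 4, 1, 1; Σd² = 22
ρ = 1 − 6·22/(5·24) = 1 − 132/120 = -0.100

-0.100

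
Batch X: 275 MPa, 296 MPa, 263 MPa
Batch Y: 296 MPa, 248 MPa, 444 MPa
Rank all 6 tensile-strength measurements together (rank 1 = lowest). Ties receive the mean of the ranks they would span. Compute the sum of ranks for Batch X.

9.5

Sorted (ascending): 248, 263, 275, 296, 296, 444
The 2 values of 296 occupy positions 4–5 → average rank (4+5)/2 = 4.5.
Batch X values → pooled ranks: 275→3, 296→4.5, 263→2
Rank sum = 3 + 4.5 + 2 = 9.5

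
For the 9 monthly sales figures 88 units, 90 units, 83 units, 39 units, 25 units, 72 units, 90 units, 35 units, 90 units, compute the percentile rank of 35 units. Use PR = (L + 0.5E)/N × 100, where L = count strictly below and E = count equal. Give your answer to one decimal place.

N = 9.
Strictly below 35: 1. Equal to 35: 1.
PR = (1 + 0.5·1)/9 × 100 = 16.7

16.7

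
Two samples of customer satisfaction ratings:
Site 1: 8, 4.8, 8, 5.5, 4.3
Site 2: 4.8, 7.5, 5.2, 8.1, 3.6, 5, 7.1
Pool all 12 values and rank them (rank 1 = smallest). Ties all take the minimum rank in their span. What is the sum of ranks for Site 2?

44

Sorted (ascending): 3.6, 4.3, 4.8, 4.8, 5, 5.2, 5.5, 7.1, 7.5, 8, 8, 8.1
The 2 values of 4.8 occupy positions 3–4 → each gets rank 3.
The 2 values of 8 occupy positions 10–11 → each gets rank 10.
Site 2 values → pooled ranks: 4.8→3, 7.5→9, 5.2→6, 8.1→12, 3.6→1, 5→5, 7.1→8
Rank sum = 3 + 9 + 6 + 12 + 1 + 5 + 8 = 44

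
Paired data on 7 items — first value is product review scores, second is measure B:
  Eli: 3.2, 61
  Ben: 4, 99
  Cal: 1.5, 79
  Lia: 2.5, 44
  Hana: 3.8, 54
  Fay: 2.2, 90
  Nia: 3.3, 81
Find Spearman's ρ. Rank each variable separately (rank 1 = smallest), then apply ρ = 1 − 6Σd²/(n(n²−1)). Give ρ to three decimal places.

Ranks of variable 1: 4, 7, 1, 3, 6, 2, 5
Ranks of variable 2: 3, 7, 4, 1, 2, 6, 5
d = r₁ − r₂: 1, 0, -3, 2, 4, -4, 0
d²: 1, 0, 9, 4, 16, 16, 0; Σd² = 46
ρ = 1 − 6·46/(7·48) = 1 − 276/336 = 0.179

0.179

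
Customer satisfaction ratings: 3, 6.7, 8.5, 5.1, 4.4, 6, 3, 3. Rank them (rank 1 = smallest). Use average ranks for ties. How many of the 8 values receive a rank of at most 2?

Sorted (ascending): 3, 3, 3, 4.4, 5.1, 6, 6.7, 8.5
The 3 values of 3 occupy positions 1–3 → average rank 2.
Ranks ≤ 2: {2, 2, 2} → 3 values.

3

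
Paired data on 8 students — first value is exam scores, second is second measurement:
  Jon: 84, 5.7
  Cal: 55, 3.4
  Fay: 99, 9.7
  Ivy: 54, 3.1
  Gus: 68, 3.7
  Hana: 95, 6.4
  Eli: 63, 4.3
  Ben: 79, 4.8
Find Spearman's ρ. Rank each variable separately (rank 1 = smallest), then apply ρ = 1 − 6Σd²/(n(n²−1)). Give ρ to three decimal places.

Ranks of variable 1: 6, 2, 8, 1, 4, 7, 3, 5
Ranks of variable 2: 6, 2, 8, 1, 3, 7, 4, 5
d = r₁ − r₂: 0, 0, 0, 0, 1, 0, -1, 0
d²: 0, 0, 0, 0, 1, 0, 1, 0; Σd² = 2
ρ = 1 − 6·2/(8·63) = 1 − 12/504 = 0.976

0.976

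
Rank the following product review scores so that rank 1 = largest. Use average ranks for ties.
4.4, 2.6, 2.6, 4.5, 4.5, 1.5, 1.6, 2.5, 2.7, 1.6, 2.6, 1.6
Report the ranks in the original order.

3, 6, 6, 1.5, 1.5, 12, 10, 8, 4, 10, 6, 10

Sorted (descending): 4.5, 4.5, 4.4, 2.7, 2.6, 2.6, 2.6, 2.5, 1.6, 1.6, 1.6, 1.5
The 2 values of 4.5 occupy positions 1–2 → average rank (1+2)/2 = 1.5.
The 3 values of 2.6 occupy positions 5–7 → average rank 6.
The 3 values of 1.6 occupy positions 9–11 → average rank 10.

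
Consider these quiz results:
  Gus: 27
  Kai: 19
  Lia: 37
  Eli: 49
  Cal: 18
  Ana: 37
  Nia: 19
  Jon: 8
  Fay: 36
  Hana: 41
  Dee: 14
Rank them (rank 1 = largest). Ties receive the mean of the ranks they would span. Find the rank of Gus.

Sorted (descending): 49, 41, 37, 37, 36, 27, 19, 19, 18, 14, 8
The 2 values of 37 occupy positions 3–4 → average rank (3+4)/2 = 3.5.
The 2 values of 19 occupy positions 7–8 → average rank (7+8)/2 = 7.5.
Gus has value 27 → rank 6.

6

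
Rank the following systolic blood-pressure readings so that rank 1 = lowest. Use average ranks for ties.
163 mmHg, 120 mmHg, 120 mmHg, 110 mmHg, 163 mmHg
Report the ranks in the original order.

4.5, 2.5, 2.5, 1, 4.5

Sorted (ascending): 110, 120, 120, 163, 163
The 2 values of 120 occupy positions 2–3 → average rank (2+3)/2 = 2.5.
The 2 values of 163 occupy positions 4–5 → average rank (4+5)/2 = 4.5.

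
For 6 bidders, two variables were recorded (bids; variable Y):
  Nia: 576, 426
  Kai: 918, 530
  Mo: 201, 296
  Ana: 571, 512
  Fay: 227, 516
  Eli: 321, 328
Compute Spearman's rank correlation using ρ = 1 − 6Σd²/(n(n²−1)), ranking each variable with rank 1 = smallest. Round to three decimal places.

0.600

Ranks of variable 1: 5, 6, 1, 4, 2, 3
Ranks of variable 2: 3, 6, 1, 4, 5, 2
d = r₁ − r₂: 2, 0, 0, 0, -3, 1
d²: 4, 0, 0, 0, 9, 1; Σd² = 14
ρ = 1 − 6·14/(6·35) = 1 − 84/210 = 0.600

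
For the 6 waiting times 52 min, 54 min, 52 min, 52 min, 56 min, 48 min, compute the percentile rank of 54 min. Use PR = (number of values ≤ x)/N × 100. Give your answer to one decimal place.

N = 6.
Strictly below 54: 4. Equal to 54: 1.
PR = 5/6 × 100 = 83.3

83.3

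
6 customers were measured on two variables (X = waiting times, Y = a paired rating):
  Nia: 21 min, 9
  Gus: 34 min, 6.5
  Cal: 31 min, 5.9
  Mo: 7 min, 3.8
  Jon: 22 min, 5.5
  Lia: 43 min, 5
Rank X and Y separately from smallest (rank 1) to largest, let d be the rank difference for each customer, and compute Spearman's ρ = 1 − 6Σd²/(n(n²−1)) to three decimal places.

0.086

Ranks of variable 1: 2, 5, 4, 1, 3, 6
Ranks of variable 2: 6, 5, 4, 1, 3, 2
d = r₁ − r₂: -4, 0, 0, 0, 0, 4
d²: 16, 0, 0, 0, 0, 16; Σd² = 32
ρ = 1 − 6·32/(6·35) = 1 − 192/210 = 0.086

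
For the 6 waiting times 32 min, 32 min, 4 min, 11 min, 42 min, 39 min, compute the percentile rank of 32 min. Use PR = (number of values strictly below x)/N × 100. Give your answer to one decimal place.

N = 6.
Strictly below 32: 2. Equal to 32: 2.
PR = 2/6 × 100 = 33.3

33.3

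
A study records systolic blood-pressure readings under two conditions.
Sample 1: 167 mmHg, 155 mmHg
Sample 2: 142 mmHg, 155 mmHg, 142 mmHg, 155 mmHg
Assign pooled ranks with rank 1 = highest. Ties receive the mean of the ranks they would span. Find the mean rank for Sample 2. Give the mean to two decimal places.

4.25

Sorted (descending): 167, 155, 155, 155, 142, 142
The 3 values of 155 occupy positions 2–4 → average rank 3.
The 2 values of 142 occupy positions 5–6 → average rank (5+6)/2 = 5.5.
Sample 2 values → pooled ranks: 142→5.5, 155→3, 142→5.5, 155→3
Mean rank = (5.5 + 3 + 5.5 + 3) / 4 = 4.25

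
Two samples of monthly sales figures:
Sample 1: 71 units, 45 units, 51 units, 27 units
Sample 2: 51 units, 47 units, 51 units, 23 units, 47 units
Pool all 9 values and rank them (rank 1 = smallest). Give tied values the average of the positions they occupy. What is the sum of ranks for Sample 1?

Sorted (ascending): 23, 27, 45, 47, 47, 51, 51, 51, 71
The 2 values of 47 occupy positions 4–5 → average rank (4+5)/2 = 4.5.
The 3 values of 51 occupy positions 6–8 → average rank 7.
Sample 1 values → pooled ranks: 71→9, 45→3, 51→7, 27→2
Rank sum = 9 + 3 + 7 + 2 = 21

21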